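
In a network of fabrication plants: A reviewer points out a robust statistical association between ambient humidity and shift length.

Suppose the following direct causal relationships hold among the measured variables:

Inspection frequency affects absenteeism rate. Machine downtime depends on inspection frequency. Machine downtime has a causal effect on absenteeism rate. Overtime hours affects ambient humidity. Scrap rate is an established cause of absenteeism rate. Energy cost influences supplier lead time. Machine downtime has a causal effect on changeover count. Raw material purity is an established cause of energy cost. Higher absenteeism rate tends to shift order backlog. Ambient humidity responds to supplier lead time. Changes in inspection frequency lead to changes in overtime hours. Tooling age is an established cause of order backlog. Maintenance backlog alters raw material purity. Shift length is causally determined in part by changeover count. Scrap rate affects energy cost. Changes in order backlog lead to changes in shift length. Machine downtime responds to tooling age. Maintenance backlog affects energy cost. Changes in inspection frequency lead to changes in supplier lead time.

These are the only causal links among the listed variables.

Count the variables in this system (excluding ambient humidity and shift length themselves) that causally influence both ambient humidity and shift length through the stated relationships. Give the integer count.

2

The common causes are: inspection frequency (to ambient humidity via inspection frequency → supplier lead time → ambient humidity; to shift length via inspection frequency → machine downtime → changeover count → shift length); scrap rate (to ambient humidity via scrap rate → energy cost → supplier lead time → ambient humidity; to shift length via scrap rate → absenteeism rate → order backlog → shift length).
Every other variable lacks a causal path to at least one of ambient humidity and shift length.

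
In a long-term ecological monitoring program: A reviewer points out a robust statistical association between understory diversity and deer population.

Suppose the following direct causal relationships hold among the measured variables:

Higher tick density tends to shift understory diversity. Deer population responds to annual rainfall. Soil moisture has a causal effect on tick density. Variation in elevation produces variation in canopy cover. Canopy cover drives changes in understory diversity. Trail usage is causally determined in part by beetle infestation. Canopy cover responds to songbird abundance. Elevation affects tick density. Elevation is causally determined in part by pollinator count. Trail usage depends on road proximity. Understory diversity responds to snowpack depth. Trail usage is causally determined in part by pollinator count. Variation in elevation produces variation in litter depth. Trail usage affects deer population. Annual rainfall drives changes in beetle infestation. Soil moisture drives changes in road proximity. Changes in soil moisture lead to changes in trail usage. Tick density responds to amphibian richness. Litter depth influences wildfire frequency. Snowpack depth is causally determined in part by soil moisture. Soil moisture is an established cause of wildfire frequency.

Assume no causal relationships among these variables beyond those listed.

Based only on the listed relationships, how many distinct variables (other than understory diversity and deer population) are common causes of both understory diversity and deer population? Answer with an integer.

The common causes are: pollinator count (to understory diversity via pollinator count → elevation → tick density → understory diversity; to deer population via pollinator count → trail usage → deer population); soil moisture (to understory diversity via soil moisture → snowpack depth → understory diversity; to deer population via soil moisture → trail usage → deer population).
Every other variable lacks a causal path to at least one of understory diversity and deer population.

2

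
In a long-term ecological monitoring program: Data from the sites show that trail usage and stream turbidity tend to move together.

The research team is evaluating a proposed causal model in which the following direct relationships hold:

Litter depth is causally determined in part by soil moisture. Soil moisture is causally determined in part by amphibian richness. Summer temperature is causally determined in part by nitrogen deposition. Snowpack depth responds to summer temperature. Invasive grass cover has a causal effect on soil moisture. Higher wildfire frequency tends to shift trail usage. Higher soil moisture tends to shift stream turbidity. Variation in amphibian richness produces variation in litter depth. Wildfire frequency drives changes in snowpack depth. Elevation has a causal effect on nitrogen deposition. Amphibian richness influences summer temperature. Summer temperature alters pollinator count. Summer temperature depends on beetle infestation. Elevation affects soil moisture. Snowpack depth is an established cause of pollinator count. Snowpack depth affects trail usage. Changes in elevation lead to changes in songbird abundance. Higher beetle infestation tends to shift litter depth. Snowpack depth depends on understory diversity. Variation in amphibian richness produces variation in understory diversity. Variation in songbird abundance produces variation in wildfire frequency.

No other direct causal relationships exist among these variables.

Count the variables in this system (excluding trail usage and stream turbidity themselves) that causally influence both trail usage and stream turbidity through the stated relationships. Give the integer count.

The common causes are: amphibian richness (to trail usage via amphibian richness → summer temperature → snowpack depth → trail usage; to stream turbidity via amphibian richness → soil moisture → stream turbidity); elevation (to trail usage via elevation → songbird abundance → wildfire frequency → trail usage; to stream turbidity via elevation → soil moisture → stream turbidity).
Every other variable lacks a causal path to at least one of trail usage and stream turbidity.

2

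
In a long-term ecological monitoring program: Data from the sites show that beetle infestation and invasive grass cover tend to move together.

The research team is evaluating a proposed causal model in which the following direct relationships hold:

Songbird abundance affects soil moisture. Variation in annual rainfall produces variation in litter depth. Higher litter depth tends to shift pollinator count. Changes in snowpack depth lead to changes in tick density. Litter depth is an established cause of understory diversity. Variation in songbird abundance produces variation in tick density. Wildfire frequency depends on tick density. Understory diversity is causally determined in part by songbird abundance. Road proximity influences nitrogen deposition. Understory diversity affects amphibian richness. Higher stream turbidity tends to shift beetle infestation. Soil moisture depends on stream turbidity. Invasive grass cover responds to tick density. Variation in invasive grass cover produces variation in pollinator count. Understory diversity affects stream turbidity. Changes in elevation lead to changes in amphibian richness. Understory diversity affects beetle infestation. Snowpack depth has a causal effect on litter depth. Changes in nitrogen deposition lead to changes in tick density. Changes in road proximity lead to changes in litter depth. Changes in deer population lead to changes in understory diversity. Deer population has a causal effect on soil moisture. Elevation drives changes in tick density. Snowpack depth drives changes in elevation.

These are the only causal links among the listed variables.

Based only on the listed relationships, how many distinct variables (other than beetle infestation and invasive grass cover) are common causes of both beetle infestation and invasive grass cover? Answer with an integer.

The common causes are: road proximity (to beetle infestation via road proximity → litter depth → understory diversity → beetle infestation; to invasive grass cover via road proximity → nitrogen deposition → tick density → invasive grass cover); snowpack depth (to beetle infestation via snowpack depth → litter depth → understory diversity → beetle infestation; to invasive grass cover via snowpack depth → tick density → invasive grass cover); songbird abundance (to beetle infestation via songbird abundance → understory diversity → beetle infestation; to invasive grass cover via songbird abundance → tick density → invasive grass cover).
Every other variable lacks a causal path to at least one of beetle infestation and invasive grass cover.

3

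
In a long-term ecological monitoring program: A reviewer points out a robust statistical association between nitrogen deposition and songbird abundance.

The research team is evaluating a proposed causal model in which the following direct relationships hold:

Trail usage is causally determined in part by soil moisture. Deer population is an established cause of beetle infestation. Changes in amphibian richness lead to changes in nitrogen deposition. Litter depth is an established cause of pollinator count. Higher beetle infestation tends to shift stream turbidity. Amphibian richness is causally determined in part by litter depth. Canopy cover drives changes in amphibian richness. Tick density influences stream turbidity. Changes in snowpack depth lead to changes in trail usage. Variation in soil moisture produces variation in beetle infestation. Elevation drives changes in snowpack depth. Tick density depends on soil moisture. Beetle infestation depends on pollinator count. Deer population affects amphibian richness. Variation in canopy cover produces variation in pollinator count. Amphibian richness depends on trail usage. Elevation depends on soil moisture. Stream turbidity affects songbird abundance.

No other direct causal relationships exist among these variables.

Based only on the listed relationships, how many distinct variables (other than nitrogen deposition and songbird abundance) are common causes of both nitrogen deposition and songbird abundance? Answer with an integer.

4

The common causes are: canopy cover (to nitrogen deposition via canopy cover → amphibian richness → nitrogen deposition; to songbird abundance via canopy cover → pollinator count → beetle infestation → stream turbidity → songbird abundance); deer population (to nitrogen deposition via deer population → amphibian richness → nitrogen deposition; to songbird abundance via deer population → beetle infestation → stream turbidity → songbird abundance); litter depth (to nitrogen deposition via litter depth → amphibian richness → nitrogen deposition; to songbird abundance via litter depth → pollinator count → beetle infestation → stream turbidity → songbird abundance); soil moisture (to nitrogen deposition via soil moisture → trail usage → amphibian richness → nitrogen deposition; to songbird abundance via soil moisture → tick density → stream turbidity → songbird abundance).
Every other variable lacks a causal path to at least one of nitrogen deposition and songbird abundance.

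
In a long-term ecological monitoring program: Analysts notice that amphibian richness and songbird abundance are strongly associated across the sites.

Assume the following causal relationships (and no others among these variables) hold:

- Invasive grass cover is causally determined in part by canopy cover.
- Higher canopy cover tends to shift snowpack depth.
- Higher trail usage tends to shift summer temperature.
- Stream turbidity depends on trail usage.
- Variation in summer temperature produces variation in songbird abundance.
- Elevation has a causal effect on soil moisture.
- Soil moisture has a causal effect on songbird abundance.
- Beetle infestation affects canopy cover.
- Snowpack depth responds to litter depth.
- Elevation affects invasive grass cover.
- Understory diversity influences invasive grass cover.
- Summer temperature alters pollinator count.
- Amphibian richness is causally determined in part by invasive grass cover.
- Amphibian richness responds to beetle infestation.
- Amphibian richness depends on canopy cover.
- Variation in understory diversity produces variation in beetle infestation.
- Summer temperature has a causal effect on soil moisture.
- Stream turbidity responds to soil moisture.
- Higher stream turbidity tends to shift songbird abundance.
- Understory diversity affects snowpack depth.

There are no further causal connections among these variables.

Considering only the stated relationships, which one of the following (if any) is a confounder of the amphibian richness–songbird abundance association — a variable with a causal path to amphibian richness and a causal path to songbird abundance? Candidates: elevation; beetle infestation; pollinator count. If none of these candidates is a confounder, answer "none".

Elevation causes amphibian richness (elevation → invasive grass cover → amphibian richness) and also causes songbird abundance (elevation → soil moisture → songbird abundance); it is a common cause of both.
Each of the other candidates lacks a causal path to at least one of amphibian richness and songbird abundance, so they do not confound the relationship.

elevation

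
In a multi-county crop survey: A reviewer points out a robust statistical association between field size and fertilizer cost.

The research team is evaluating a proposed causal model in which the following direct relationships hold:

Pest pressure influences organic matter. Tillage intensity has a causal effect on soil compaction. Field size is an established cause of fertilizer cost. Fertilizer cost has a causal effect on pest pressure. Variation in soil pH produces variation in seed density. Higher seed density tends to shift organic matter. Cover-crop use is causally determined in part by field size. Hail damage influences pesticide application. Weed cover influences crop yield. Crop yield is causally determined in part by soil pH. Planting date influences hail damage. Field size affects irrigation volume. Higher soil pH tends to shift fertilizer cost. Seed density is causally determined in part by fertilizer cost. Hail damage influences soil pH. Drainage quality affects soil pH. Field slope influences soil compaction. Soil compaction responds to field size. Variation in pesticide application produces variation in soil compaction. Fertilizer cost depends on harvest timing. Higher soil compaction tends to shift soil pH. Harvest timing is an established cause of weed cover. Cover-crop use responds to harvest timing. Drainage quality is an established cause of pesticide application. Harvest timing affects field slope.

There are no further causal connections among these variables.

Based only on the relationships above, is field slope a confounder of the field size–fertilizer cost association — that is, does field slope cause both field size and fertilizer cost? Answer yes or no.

no

Field slope has no stated causal path to field size. A confounder must cause both variables, so field slope does not qualify.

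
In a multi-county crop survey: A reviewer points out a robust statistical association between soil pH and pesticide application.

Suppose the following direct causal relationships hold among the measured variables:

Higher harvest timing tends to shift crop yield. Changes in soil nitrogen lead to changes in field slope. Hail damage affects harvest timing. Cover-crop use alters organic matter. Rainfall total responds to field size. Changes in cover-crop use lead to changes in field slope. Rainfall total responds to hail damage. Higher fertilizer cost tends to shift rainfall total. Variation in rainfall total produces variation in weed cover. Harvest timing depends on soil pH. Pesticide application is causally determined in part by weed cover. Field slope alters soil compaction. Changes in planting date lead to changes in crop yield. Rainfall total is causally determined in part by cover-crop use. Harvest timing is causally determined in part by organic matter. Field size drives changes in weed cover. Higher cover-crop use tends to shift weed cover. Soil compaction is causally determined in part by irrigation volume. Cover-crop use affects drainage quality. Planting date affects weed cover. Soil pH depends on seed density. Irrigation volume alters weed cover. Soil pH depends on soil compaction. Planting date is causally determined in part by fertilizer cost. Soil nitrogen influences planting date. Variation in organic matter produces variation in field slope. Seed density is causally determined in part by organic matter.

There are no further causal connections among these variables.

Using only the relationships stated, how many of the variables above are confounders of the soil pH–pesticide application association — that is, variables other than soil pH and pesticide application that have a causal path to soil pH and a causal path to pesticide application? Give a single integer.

3

The common causes are: cover-crop use (to soil pH via cover-crop use → field slope → soil compaction → soil pH; to pesticide application via cover-crop use → weed cover → pesticide application); irrigation volume (to soil pH via irrigation volume → soil compaction → soil pH; to pesticide application via irrigation volume → weed cover → pesticide application); soil nitrogen (to soil pH via soil nitrogen → field slope → soil compaction → soil pH; to pesticide application via soil nitrogen → planting date → weed cover → pesticide application).
Every other variable lacks a causal path to at least one of soil pH and pesticide application.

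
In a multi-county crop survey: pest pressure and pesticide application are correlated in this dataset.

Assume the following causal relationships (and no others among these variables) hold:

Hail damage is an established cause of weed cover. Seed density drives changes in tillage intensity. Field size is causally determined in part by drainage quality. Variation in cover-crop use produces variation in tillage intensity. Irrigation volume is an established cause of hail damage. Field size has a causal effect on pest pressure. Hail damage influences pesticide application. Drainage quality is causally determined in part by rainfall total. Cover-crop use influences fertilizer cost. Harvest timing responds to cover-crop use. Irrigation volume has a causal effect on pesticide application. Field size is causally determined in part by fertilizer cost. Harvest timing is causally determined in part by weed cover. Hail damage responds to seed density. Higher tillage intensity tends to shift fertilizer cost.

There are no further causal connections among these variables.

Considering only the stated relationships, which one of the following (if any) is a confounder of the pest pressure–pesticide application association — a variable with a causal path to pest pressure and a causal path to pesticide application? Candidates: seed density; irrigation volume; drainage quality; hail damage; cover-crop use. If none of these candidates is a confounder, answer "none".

seed density

Seed density causes pest pressure (seed density → tillage intensity → fertilizer cost → field size → pest pressure) and also causes pesticide application (seed density → hail damage → pesticide application); it is a common cause of both.
Each of the other candidates lacks a causal path to at least one of pest pressure and pesticide application, so they do not confound the relationship.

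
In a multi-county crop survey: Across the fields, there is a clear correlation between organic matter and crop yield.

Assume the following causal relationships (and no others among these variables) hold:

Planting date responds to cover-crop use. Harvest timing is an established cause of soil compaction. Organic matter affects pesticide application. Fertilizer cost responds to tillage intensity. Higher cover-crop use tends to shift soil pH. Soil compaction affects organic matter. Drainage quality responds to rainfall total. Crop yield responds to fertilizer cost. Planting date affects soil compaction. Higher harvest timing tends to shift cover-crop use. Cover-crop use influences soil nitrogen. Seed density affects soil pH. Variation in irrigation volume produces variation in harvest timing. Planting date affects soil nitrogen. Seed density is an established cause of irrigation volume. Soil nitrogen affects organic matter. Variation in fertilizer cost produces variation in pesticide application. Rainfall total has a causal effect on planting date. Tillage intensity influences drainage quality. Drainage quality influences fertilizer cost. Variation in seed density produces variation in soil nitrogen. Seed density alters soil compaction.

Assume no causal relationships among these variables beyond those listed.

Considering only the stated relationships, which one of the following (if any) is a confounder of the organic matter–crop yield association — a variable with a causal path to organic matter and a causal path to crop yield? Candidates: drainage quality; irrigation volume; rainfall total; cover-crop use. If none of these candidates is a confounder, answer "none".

Rainfall total causes organic matter (rainfall total → planting date → soil compaction → organic matter) and also causes crop yield (rainfall total → drainage quality → fertilizer cost → crop yield); it is a common cause of both.
Each of the other candidates lacks a causal path to at least one of organic matter and crop yield, so they do not confound the relationship.

rainfall total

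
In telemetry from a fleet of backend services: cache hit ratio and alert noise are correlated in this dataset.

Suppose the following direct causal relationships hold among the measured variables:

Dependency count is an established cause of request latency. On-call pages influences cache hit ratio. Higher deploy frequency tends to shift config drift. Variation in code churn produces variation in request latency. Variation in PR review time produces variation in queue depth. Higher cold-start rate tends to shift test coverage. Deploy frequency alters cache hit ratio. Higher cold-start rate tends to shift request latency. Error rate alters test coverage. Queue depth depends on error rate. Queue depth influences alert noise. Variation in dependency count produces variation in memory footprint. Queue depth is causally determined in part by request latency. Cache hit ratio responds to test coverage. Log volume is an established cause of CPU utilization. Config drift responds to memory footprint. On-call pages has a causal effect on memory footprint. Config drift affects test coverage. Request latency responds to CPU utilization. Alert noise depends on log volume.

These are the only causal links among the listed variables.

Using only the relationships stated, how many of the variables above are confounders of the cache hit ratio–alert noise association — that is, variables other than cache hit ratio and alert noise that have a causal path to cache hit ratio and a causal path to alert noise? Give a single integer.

The common causes are: cold-start rate (to cache hit ratio via cold-start rate → test coverage → cache hit ratio; to alert noise via cold-start rate → request latency → queue depth → alert noise); dependency count (to cache hit ratio via dependency count → memory footprint → config drift → test coverage → cache hit ratio; to alert noise via dependency count → request latency → queue depth → alert noise); error rate (to cache hit ratio via error rate → test coverage → cache hit ratio; to alert noise via error rate → queue depth → alert noise).
Every other variable lacks a causal path to at least one of cache hit ratio and alert noise.

3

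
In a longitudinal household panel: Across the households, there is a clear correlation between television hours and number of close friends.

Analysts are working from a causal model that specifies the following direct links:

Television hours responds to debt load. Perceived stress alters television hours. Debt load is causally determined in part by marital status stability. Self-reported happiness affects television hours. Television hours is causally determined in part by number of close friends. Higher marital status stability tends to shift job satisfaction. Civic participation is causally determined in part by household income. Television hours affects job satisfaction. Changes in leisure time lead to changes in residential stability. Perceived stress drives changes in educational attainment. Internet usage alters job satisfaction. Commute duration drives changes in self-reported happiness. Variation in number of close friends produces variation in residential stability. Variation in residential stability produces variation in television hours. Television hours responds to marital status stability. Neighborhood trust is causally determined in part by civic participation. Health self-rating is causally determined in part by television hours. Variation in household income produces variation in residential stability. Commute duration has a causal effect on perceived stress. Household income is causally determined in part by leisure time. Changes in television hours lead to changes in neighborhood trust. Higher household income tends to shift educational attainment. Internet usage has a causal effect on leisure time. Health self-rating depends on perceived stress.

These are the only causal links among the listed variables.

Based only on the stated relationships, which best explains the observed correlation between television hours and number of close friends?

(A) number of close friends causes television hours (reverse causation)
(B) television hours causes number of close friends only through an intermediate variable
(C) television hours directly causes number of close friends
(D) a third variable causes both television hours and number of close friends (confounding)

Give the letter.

A

The stated link runs number of close friends → television hours; television hours has no causal path to number of close friends. No variable causes both, so confounding is ruled out. The correlation reflects reverse causation.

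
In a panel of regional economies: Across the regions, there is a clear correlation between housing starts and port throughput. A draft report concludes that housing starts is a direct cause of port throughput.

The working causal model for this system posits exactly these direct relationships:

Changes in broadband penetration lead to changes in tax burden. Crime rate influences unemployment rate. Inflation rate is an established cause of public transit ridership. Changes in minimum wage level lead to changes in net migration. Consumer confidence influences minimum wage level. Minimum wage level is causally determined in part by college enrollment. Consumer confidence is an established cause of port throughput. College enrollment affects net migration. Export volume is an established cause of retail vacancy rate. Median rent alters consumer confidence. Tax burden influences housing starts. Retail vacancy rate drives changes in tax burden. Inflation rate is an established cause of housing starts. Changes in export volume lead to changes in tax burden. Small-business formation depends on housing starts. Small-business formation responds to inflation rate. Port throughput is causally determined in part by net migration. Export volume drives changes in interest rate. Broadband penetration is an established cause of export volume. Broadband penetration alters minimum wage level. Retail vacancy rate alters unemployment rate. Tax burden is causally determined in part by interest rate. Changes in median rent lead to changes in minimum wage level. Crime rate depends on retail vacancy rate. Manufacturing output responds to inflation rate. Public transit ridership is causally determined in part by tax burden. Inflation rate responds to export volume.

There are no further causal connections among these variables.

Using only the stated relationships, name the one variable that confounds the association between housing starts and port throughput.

broadband penetration

Broadband penetration has a causal path to housing starts (broadband penetration → tax burden → housing starts) and a separate causal path to port throughput (broadband penetration → minimum wage level → net migration → port throughput), so it is a common cause of both.
No stated relationship gives housing starts a causal route to port throughput, so the correlation is explained by the shared upstream cause rather than a direct effect.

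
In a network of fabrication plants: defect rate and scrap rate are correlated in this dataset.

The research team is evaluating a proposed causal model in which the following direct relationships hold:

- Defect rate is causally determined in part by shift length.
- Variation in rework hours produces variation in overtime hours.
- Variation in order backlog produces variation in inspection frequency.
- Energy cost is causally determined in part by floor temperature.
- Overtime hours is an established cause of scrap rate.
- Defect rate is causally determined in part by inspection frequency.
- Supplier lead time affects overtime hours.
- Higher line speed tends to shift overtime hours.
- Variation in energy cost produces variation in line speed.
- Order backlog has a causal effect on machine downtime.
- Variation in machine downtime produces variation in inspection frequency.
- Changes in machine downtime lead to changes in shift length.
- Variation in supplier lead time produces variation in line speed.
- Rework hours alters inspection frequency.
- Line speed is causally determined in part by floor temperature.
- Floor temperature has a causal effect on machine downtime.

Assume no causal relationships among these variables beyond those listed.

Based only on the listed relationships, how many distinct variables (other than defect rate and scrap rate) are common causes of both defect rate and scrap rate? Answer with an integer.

The common causes are: floor temperature (to defect rate via floor temperature → machine downtime → inspection frequency → defect rate; to scrap rate via floor temperature → line speed → overtime hours → scrap rate); rework hours (to defect rate via rework hours → inspection frequency → defect rate; to scrap rate via rework hours → overtime hours → scrap rate).
Every other variable lacks a causal path to at least one of defect rate and scrap rate.

2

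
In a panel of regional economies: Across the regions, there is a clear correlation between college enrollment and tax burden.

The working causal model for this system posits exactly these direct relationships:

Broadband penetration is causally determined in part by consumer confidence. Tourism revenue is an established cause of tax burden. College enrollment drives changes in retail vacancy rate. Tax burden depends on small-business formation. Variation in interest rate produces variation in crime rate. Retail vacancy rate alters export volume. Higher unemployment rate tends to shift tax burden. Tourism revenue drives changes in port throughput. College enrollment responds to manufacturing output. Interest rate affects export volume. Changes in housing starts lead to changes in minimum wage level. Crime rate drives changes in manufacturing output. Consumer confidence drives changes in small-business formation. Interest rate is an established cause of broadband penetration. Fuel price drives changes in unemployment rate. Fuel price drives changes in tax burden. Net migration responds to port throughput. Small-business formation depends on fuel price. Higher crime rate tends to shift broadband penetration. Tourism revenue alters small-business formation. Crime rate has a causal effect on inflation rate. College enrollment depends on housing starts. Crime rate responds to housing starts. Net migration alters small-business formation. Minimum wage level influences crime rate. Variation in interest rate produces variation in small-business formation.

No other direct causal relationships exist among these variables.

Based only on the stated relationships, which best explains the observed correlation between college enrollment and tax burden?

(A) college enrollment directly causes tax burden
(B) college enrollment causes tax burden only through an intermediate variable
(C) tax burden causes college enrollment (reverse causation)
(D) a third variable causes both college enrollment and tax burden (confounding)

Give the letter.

D

Interest rate causes college enrollment (interest rate → crime rate → manufacturing output → college enrollment) and tax burden (interest rate → small-business formation → tax burden) — a common cause creating the correlation.
There is no stated path from college enrollment to tax burden or from tax burden to college enrollment, so neither direct nor reverse causation applies.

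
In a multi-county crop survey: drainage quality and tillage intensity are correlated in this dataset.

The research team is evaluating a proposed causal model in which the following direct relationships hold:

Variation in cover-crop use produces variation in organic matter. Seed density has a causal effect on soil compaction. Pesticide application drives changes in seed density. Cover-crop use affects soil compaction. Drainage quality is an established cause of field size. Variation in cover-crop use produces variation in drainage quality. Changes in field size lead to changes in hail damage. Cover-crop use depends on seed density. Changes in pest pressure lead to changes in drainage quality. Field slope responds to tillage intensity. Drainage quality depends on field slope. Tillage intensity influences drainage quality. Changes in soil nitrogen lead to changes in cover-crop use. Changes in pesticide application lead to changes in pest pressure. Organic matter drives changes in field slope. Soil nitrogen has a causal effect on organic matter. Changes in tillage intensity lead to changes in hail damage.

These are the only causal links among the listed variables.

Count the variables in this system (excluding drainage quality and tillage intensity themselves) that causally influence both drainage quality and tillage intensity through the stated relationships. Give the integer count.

No listed variable has a causal path to both drainage quality and tillage intensity, so there are no common causes.

0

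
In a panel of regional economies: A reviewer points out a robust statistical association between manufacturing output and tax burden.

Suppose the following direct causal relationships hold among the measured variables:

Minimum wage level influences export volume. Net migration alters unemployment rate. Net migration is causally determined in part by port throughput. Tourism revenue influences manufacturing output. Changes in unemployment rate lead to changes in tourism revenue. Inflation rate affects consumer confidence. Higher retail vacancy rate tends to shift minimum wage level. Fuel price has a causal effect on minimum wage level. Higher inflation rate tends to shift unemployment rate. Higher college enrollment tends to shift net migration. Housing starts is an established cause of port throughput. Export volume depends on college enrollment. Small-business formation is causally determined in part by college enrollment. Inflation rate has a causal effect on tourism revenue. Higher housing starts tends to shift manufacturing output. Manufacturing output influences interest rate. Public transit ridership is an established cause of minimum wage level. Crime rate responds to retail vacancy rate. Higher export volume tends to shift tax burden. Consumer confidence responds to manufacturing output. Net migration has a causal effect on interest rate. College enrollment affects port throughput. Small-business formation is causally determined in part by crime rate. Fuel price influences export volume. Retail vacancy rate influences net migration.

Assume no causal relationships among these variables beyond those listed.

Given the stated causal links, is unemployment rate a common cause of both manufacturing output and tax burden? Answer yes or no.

no

Unemployment rate has no stated causal path to tax burden. A confounder must cause both variables, so unemployment rate does not qualify.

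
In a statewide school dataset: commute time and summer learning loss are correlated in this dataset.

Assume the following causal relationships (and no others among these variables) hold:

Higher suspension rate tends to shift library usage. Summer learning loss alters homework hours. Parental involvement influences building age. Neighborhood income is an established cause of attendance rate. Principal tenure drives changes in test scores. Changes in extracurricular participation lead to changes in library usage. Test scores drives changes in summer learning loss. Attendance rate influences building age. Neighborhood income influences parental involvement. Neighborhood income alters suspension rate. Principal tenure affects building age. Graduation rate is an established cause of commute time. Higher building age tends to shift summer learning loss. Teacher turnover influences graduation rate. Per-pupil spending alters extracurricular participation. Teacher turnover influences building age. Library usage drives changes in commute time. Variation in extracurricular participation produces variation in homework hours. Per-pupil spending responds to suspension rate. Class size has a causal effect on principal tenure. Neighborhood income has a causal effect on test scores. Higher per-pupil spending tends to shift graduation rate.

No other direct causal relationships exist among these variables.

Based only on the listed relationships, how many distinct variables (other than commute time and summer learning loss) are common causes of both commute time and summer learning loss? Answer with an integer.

The common causes are: neighborhood income (to commute time via neighborhood income → suspension rate → library usage → commute time; to summer learning loss via neighborhood income → test scores → summer learning loss); teacher turnover (to commute time via teacher turnover → graduation rate → commute time; to summer learning loss via teacher turnover → building age → summer learning loss).
Every other variable lacks a causal path to at least one of commute time and summer learning loss.

2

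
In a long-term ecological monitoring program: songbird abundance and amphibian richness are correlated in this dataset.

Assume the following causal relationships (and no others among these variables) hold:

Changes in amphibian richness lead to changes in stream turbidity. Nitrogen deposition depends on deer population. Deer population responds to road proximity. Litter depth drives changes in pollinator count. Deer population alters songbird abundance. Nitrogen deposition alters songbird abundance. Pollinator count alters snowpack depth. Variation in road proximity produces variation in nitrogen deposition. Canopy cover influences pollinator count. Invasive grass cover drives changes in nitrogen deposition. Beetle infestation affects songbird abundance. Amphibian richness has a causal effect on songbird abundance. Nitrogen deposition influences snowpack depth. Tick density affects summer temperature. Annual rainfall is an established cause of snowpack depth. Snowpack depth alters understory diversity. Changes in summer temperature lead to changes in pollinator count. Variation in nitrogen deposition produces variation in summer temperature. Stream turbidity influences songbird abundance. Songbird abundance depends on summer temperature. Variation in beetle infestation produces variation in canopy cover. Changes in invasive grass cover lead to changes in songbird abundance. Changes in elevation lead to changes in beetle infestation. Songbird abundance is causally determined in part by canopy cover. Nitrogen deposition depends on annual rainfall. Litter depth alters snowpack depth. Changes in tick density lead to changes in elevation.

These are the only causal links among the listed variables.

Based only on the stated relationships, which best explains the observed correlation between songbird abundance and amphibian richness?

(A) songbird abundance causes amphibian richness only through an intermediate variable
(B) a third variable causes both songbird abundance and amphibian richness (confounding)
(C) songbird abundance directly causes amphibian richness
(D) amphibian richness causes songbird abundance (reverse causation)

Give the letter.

The stated link runs amphibian richness → songbird abundance; songbird abundance has no causal path to amphibian richness. No variable causes both, so confounding is ruled out. The correlation reflects reverse causation.

D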